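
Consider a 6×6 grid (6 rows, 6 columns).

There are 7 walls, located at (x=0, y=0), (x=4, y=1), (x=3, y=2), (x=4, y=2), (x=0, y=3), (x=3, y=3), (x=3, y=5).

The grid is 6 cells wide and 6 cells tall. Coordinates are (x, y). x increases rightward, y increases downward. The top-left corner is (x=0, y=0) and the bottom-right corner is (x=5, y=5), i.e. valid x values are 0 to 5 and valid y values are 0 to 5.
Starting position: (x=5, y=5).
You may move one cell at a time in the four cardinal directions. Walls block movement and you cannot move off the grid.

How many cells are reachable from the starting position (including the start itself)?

BFS flood-fill from (x=5, y=5):
  Distance 0: (x=5, y=5)
  Distance 1: (x=5, y=4), (x=4, y=5)
  Distance 2: (x=5, y=3), (x=4, y=4)
  Distance 3: (x=5, y=2), (x=4, y=3), (x=3, y=4)
  Distance 4: (x=5, y=1), (x=2, y=4)
  Distance 5: (x=5, y=0), (x=2, y=3), (x=1, y=4), (x=2, y=5)
  Distance 6: (x=4, y=0), (x=2, y=2), (x=1, y=3), (x=0, y=4), (x=1, y=5)
  Distance 7: (x=3, y=0), (x=2, y=1), (x=1, y=2), (x=0, y=5)
  Distance 8: (x=2, y=0), (x=1, y=1), (x=3, y=1), (x=0, y=2)
  Distance 9: (x=1, y=0), (x=0, y=1)
Total reachable: 29 (grid has 29 open cells total)

Answer: Reachable cells: 29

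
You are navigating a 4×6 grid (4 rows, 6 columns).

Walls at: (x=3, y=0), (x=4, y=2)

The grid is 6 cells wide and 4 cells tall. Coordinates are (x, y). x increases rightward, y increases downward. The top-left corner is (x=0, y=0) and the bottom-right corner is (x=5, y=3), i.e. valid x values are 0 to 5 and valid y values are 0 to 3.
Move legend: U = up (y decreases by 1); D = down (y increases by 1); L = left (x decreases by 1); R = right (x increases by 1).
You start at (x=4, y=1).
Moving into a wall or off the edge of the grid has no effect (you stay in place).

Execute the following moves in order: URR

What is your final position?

Start: (x=4, y=1)
  U (up): (x=4, y=1) -> (x=4, y=0)
  R (right): (x=4, y=0) -> (x=5, y=0)
  R (right): blocked, stay at (x=5, y=0)
Final: (x=5, y=0)

Answer: Final position: (x=5, y=0)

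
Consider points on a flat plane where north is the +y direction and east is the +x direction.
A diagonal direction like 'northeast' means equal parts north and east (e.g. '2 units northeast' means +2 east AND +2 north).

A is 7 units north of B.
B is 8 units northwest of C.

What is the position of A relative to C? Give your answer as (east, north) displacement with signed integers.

Answer: A is at (east=-8, north=15) relative to C.

Derivation:
Place C at the origin (east=0, north=0).
  B is 8 units northwest of C: delta (east=-8, north=+8); B at (east=-8, north=8).
  A is 7 units north of B: delta (east=+0, north=+7); A at (east=-8, north=15).
Therefore A relative to C: (east=-8, north=15).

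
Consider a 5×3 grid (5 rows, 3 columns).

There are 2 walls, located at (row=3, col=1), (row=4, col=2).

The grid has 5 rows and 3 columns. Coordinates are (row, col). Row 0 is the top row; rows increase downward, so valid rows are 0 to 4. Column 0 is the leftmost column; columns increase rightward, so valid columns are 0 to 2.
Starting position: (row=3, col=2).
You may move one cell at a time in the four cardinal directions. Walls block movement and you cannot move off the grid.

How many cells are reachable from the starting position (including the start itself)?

Answer: Reachable cells: 13

Derivation:
BFS flood-fill from (row=3, col=2):
  Distance 0: (row=3, col=2)
  Distance 1: (row=2, col=2)
  Distance 2: (row=1, col=2), (row=2, col=1)
  Distance 3: (row=0, col=2), (row=1, col=1), (row=2, col=0)
  Distance 4: (row=0, col=1), (row=1, col=0), (row=3, col=0)
  Distance 5: (row=0, col=0), (row=4, col=0)
  Distance 6: (row=4, col=1)
Total reachable: 13 (grid has 13 open cells total)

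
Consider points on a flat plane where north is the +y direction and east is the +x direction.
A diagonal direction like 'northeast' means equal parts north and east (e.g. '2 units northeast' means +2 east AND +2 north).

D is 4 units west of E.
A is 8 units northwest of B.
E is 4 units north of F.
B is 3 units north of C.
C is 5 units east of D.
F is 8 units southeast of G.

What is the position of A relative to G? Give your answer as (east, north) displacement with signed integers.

Answer: A is at (east=1, north=7) relative to G.

Derivation:
Place G at the origin (east=0, north=0).
  F is 8 units southeast of G: delta (east=+8, north=-8); F at (east=8, north=-8).
  E is 4 units north of F: delta (east=+0, north=+4); E at (east=8, north=-4).
  D is 4 units west of E: delta (east=-4, north=+0); D at (east=4, north=-4).
  C is 5 units east of D: delta (east=+5, north=+0); C at (east=9, north=-4).
  B is 3 units north of C: delta (east=+0, north=+3); B at (east=9, north=-1).
  A is 8 units northwest of B: delta (east=-8, north=+8); A at (east=1, north=7).
Therefore A relative to G: (east=1, north=7).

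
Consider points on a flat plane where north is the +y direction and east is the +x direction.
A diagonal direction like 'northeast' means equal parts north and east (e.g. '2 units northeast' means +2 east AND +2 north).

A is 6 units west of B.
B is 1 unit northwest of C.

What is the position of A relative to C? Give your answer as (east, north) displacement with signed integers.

Answer: A is at (east=-7, north=1) relative to C.

Derivation:
Place C at the origin (east=0, north=0).
  B is 1 unit northwest of C: delta (east=-1, north=+1); B at (east=-1, north=1).
  A is 6 units west of B: delta (east=-6, north=+0); A at (east=-7, north=1).
Therefore A relative to C: (east=-7, north=1).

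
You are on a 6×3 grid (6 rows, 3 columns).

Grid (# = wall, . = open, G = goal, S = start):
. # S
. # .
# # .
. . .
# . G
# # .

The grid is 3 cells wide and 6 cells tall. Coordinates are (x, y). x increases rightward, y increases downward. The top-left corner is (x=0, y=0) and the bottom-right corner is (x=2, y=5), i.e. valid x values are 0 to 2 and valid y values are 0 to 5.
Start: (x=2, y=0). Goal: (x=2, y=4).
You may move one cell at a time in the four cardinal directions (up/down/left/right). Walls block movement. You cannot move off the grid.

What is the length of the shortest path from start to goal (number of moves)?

Answer: Shortest path length: 4

Derivation:
BFS from (x=2, y=0) until reaching (x=2, y=4):
  Distance 0: (x=2, y=0)
  Distance 1: (x=2, y=1)
  Distance 2: (x=2, y=2)
  Distance 3: (x=2, y=3)
  Distance 4: (x=1, y=3), (x=2, y=4)  <- goal reached here
One shortest path (4 moves): (x=2, y=0) -> (x=2, y=1) -> (x=2, y=2) -> (x=2, y=3) -> (x=2, y=4)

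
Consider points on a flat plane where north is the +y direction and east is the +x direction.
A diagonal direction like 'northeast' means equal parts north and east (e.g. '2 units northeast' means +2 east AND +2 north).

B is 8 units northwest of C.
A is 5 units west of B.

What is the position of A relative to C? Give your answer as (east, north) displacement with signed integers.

Place C at the origin (east=0, north=0).
  B is 8 units northwest of C: delta (east=-8, north=+8); B at (east=-8, north=8).
  A is 5 units west of B: delta (east=-5, north=+0); A at (east=-13, north=8).
Therefore A relative to C: (east=-13, north=8).

Answer: A is at (east=-13, north=8) relative to C.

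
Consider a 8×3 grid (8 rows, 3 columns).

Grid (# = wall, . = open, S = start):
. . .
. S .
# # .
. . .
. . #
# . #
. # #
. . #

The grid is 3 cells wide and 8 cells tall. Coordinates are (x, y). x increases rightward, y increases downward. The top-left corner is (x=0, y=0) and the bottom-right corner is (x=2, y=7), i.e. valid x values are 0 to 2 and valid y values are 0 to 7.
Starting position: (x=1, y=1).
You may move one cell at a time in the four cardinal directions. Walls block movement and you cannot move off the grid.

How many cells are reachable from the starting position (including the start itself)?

Answer: Reachable cells: 13

Derivation:
BFS flood-fill from (x=1, y=1):
  Distance 0: (x=1, y=1)
  Distance 1: (x=1, y=0), (x=0, y=1), (x=2, y=1)
  Distance 2: (x=0, y=0), (x=2, y=0), (x=2, y=2)
  Distance 3: (x=2, y=3)
  Distance 4: (x=1, y=3)
  Distance 5: (x=0, y=3), (x=1, y=4)
  Distance 6: (x=0, y=4), (x=1, y=5)
Total reachable: 13 (grid has 16 open cells total)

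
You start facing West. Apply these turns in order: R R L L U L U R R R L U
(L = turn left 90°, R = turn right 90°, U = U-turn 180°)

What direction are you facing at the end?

Answer: Final heading: South

Derivation:
Start: West
  R (right (90° clockwise)) -> North
  R (right (90° clockwise)) -> East
  L (left (90° counter-clockwise)) -> North
  L (left (90° counter-clockwise)) -> West
  U (U-turn (180°)) -> East
  L (left (90° counter-clockwise)) -> North
  U (U-turn (180°)) -> South
  R (right (90° clockwise)) -> West
  R (right (90° clockwise)) -> North
  R (right (90° clockwise)) -> East
  L (left (90° counter-clockwise)) -> North
  U (U-turn (180°)) -> South
Final: South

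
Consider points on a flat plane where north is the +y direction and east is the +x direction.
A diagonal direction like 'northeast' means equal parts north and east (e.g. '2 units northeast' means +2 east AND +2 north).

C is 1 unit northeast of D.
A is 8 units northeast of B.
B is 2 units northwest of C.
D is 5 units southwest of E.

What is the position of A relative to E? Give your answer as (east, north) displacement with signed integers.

Place E at the origin (east=0, north=0).
  D is 5 units southwest of E: delta (east=-5, north=-5); D at (east=-5, north=-5).
  C is 1 unit northeast of D: delta (east=+1, north=+1); C at (east=-4, north=-4).
  B is 2 units northwest of C: delta (east=-2, north=+2); B at (east=-6, north=-2).
  A is 8 units northeast of B: delta (east=+8, north=+8); A at (east=2, north=6).
Therefore A relative to E: (east=2, north=6).

Answer: A is at (east=2, north=6) relative to E.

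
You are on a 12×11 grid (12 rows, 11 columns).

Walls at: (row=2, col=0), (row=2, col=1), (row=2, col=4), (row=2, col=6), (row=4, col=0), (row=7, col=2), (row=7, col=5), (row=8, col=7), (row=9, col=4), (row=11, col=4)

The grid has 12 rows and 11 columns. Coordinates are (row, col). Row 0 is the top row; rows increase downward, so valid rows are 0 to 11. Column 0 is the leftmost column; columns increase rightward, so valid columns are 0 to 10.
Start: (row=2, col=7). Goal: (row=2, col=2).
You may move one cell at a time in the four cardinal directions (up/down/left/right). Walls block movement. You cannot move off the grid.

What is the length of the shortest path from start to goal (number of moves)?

Answer: Shortest path length: 7

Derivation:
BFS from (row=2, col=7) until reaching (row=2, col=2):
  Distance 0: (row=2, col=7)
  Distance 1: (row=1, col=7), (row=2, col=8), (row=3, col=7)
  Distance 2: (row=0, col=7), (row=1, col=6), (row=1, col=8), (row=2, col=9), (row=3, col=6), (row=3, col=8), (row=4, col=7)
  Distance 3: (row=0, col=6), (row=0, col=8), (row=1, col=5), (row=1, col=9), (row=2, col=10), (row=3, col=5), (row=3, col=9), (row=4, col=6), (row=4, col=8), (row=5, col=7)
  Distance 4: (row=0, col=5), (row=0, col=9), (row=1, col=4), (row=1, col=10), (row=2, col=5), (row=3, col=4), (row=3, col=10), (row=4, col=5), (row=4, col=9), (row=5, col=6), (row=5, col=8), (row=6, col=7)
  Distance 5: (row=0, col=4), (row=0, col=10), (row=1, col=3), (row=3, col=3), (row=4, col=4), (row=4, col=10), (row=5, col=5), (row=5, col=9), (row=6, col=6), (row=6, col=8), (row=7, col=7)
  Distance 6: (row=0, col=3), (row=1, col=2), (row=2, col=3), (row=3, col=2), (row=4, col=3), (row=5, col=4), (row=5, col=10), (row=6, col=5), (row=6, col=9), (row=7, col=6), (row=7, col=8)
  Distance 7: (row=0, col=2), (row=1, col=1), (row=2, col=2), (row=3, col=1), (row=4, col=2), (row=5, col=3), (row=6, col=4), (row=6, col=10), (row=7, col=9), (row=8, col=6), (row=8, col=8)  <- goal reached here
One shortest path (7 moves): (row=2, col=7) -> (row=1, col=7) -> (row=1, col=6) -> (row=1, col=5) -> (row=1, col=4) -> (row=1, col=3) -> (row=1, col=2) -> (row=2, col=2)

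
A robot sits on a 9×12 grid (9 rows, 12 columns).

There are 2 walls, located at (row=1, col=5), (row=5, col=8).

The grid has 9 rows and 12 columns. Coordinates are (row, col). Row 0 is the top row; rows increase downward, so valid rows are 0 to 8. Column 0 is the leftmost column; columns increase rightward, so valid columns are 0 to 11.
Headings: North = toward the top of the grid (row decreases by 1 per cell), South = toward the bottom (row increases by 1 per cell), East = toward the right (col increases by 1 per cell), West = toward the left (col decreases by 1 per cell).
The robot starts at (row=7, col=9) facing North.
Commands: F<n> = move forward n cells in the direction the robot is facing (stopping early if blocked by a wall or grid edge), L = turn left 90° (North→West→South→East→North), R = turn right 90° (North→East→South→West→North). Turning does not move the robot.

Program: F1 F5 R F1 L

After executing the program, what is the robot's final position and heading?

Start: (row=7, col=9), facing North
  F1: move forward 1, now at (row=6, col=9)
  F5: move forward 5, now at (row=1, col=9)
  R: turn right, now facing East
  F1: move forward 1, now at (row=1, col=10)
  L: turn left, now facing North
Final: (row=1, col=10), facing North

Answer: Final position: (row=1, col=10), facing North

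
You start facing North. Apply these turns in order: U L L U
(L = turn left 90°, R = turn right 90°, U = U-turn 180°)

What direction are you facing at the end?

Answer: Final heading: South

Derivation:
Start: North
  U (U-turn (180°)) -> South
  L (left (90° counter-clockwise)) -> East
  L (left (90° counter-clockwise)) -> North
  U (U-turn (180°)) -> South
Final: South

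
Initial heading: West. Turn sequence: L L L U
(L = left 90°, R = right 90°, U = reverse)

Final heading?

Start: West
  L (left (90° counter-clockwise)) -> South
  L (left (90° counter-clockwise)) -> East
  L (left (90° counter-clockwise)) -> North
  U (U-turn (180°)) -> South
Final: South

Answer: Final heading: South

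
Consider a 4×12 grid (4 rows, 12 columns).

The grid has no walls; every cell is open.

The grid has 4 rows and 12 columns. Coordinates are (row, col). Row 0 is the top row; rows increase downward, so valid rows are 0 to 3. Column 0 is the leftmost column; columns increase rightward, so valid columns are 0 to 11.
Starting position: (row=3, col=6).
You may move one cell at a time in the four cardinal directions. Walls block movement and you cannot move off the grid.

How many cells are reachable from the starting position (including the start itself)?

BFS flood-fill from (row=3, col=6):
  Distance 0: (row=3, col=6)
  Distance 1: (row=2, col=6), (row=3, col=5), (row=3, col=7)
  Distance 2: (row=1, col=6), (row=2, col=5), (row=2, col=7), (row=3, col=4), (row=3, col=8)
  Distance 3: (row=0, col=6), (row=1, col=5), (row=1, col=7), (row=2, col=4), (row=2, col=8), (row=3, col=3), (row=3, col=9)
  Distance 4: (row=0, col=5), (row=0, col=7), (row=1, col=4), (row=1, col=8), (row=2, col=3), (row=2, col=9), (row=3, col=2), (row=3, col=10)
  Distance 5: (row=0, col=4), (row=0, col=8), (row=1, col=3), (row=1, col=9), (row=2, col=2), (row=2, col=10), (row=3, col=1), (row=3, col=11)
  Distance 6: (row=0, col=3), (row=0, col=9), (row=1, col=2), (row=1, col=10), (row=2, col=1), (row=2, col=11), (row=3, col=0)
  Distance 7: (row=0, col=2), (row=0, col=10), (row=1, col=1), (row=1, col=11), (row=2, col=0)
  Distance 8: (row=0, col=1), (row=0, col=11), (row=1, col=0)
  Distance 9: (row=0, col=0)
Total reachable: 48 (grid has 48 open cells total)

Answer: Reachable cells: 48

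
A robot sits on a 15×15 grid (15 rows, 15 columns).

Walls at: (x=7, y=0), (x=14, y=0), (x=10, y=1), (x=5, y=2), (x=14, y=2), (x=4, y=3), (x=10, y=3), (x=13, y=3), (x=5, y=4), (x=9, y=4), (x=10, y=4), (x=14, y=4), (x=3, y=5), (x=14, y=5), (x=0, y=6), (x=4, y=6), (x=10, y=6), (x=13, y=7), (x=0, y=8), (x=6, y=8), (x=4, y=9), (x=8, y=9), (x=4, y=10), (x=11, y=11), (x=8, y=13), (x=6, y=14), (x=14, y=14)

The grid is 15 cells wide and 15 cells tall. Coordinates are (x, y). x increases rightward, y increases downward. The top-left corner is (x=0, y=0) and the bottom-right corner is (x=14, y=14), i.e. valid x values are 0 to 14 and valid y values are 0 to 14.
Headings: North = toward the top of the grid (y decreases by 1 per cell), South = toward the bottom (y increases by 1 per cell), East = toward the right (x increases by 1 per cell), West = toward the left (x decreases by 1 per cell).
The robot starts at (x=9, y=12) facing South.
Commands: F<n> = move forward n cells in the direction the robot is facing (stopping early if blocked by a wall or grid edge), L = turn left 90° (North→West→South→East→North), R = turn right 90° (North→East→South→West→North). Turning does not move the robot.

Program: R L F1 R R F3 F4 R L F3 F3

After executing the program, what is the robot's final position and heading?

Start: (x=9, y=12), facing South
  R: turn right, now facing West
  L: turn left, now facing South
  F1: move forward 1, now at (x=9, y=13)
  R: turn right, now facing West
  R: turn right, now facing North
  F3: move forward 3, now at (x=9, y=10)
  F4: move forward 4, now at (x=9, y=6)
  R: turn right, now facing East
  L: turn left, now facing North
  F3: move forward 1/3 (blocked), now at (x=9, y=5)
  F3: move forward 0/3 (blocked), now at (x=9, y=5)
Final: (x=9, y=5), facing North

Answer: Final position: (x=9, y=5), facing North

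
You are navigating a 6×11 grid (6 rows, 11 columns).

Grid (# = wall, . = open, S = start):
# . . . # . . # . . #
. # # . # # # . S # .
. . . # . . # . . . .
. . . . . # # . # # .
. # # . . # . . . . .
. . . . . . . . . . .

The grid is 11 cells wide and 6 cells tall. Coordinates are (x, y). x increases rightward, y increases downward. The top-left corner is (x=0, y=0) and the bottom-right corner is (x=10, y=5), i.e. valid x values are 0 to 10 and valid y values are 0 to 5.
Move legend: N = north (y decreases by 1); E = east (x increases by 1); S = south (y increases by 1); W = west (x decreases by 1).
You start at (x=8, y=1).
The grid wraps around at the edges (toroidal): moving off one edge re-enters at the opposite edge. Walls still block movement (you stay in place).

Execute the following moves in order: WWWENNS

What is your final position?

Start: (x=8, y=1)
  W (west): (x=8, y=1) -> (x=7, y=1)
  W (west): blocked, stay at (x=7, y=1)
  W (west): blocked, stay at (x=7, y=1)
  E (east): (x=7, y=1) -> (x=8, y=1)
  N (north): (x=8, y=1) -> (x=8, y=0)
  N (north): (x=8, y=0) -> (x=8, y=5)
  S (south): (x=8, y=5) -> (x=8, y=0)
Final: (x=8, y=0)

Answer: Final position: (x=8, y=0)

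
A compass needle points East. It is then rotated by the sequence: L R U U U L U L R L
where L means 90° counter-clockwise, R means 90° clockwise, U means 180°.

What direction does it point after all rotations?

Start: East
  L (left (90° counter-clockwise)) -> North
  R (right (90° clockwise)) -> East
  U (U-turn (180°)) -> West
  U (U-turn (180°)) -> East
  U (U-turn (180°)) -> West
  L (left (90° counter-clockwise)) -> South
  U (U-turn (180°)) -> North
  L (left (90° counter-clockwise)) -> West
  R (right (90° clockwise)) -> North
  L (left (90° counter-clockwise)) -> West
Final: West

Answer: Final heading: West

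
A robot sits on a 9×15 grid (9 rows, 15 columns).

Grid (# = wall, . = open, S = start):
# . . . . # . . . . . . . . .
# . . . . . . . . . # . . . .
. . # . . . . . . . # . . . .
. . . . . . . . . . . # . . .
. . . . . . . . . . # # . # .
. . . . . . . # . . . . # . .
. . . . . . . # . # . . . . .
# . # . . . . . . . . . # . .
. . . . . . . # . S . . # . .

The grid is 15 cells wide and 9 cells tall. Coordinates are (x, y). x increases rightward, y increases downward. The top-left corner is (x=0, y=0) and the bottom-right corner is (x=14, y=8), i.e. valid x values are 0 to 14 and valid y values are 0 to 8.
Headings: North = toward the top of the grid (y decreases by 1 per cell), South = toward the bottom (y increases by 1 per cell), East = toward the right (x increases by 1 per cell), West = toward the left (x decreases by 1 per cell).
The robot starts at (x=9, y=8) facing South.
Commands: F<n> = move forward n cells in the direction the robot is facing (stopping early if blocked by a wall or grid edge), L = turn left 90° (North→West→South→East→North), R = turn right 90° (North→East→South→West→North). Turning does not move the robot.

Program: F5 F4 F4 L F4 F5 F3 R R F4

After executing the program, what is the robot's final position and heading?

Start: (x=9, y=8), facing South
  F5: move forward 0/5 (blocked), now at (x=9, y=8)
  F4: move forward 0/4 (blocked), now at (x=9, y=8)
  F4: move forward 0/4 (blocked), now at (x=9, y=8)
  L: turn left, now facing East
  F4: move forward 2/4 (blocked), now at (x=11, y=8)
  F5: move forward 0/5 (blocked), now at (x=11, y=8)
  F3: move forward 0/3 (blocked), now at (x=11, y=8)
  R: turn right, now facing South
  R: turn right, now facing West
  F4: move forward 3/4 (blocked), now at (x=8, y=8)
Final: (x=8, y=8), facing West

Answer: Final position: (x=8, y=8), facing West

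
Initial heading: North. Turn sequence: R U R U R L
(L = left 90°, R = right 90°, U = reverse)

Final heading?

Start: North
  R (right (90° clockwise)) -> East
  U (U-turn (180°)) -> West
  R (right (90° clockwise)) -> North
  U (U-turn (180°)) -> South
  R (right (90° clockwise)) -> West
  L (left (90° counter-clockwise)) -> South
Final: South

Answer: Final heading: South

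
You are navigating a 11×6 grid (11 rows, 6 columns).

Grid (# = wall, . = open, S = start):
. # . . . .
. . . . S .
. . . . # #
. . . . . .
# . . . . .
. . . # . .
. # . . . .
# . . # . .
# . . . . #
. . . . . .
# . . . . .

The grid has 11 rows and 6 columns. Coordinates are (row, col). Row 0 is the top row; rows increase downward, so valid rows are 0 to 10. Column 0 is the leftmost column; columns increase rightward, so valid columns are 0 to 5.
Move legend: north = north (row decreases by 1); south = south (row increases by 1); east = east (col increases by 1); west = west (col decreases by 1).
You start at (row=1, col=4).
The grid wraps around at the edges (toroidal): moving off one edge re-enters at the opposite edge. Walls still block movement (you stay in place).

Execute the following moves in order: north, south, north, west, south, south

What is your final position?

Answer: Final position: (row=2, col=3)

Derivation:
Start: (row=1, col=4)
  north (north): (row=1, col=4) -> (row=0, col=4)
  south (south): (row=0, col=4) -> (row=1, col=4)
  north (north): (row=1, col=4) -> (row=0, col=4)
  west (west): (row=0, col=4) -> (row=0, col=3)
  south (south): (row=0, col=3) -> (row=1, col=3)
  south (south): (row=1, col=3) -> (row=2, col=3)
Final: (row=2, col=3)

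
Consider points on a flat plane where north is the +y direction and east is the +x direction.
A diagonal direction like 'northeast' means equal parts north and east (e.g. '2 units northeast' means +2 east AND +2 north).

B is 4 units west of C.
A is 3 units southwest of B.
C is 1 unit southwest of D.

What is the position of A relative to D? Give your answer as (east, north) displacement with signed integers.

Place D at the origin (east=0, north=0).
  C is 1 unit southwest of D: delta (east=-1, north=-1); C at (east=-1, north=-1).
  B is 4 units west of C: delta (east=-4, north=+0); B at (east=-5, north=-1).
  A is 3 units southwest of B: delta (east=-3, north=-3); A at (east=-8, north=-4).
Therefore A relative to D: (east=-8, north=-4).

Answer: A is at (east=-8, north=-4) relative to D.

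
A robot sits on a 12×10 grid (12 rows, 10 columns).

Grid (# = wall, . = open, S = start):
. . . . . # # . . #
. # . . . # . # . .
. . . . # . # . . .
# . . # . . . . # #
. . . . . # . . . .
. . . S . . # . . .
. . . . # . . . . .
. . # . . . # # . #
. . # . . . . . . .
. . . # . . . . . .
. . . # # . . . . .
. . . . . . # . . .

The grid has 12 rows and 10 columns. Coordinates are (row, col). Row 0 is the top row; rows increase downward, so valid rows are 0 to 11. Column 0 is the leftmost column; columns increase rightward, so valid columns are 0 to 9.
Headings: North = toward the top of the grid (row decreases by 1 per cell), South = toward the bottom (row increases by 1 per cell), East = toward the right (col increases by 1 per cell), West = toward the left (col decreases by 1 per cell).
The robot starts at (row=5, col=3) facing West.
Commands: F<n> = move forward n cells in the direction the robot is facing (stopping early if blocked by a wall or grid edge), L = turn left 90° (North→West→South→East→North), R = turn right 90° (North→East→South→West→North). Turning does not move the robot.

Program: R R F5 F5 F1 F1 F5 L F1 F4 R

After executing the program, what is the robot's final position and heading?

Start: (row=5, col=3), facing West
  R: turn right, now facing North
  R: turn right, now facing East
  F5: move forward 2/5 (blocked), now at (row=5, col=5)
  F5: move forward 0/5 (blocked), now at (row=5, col=5)
  F1: move forward 0/1 (blocked), now at (row=5, col=5)
  F1: move forward 0/1 (blocked), now at (row=5, col=5)
  F5: move forward 0/5 (blocked), now at (row=5, col=5)
  L: turn left, now facing North
  F1: move forward 0/1 (blocked), now at (row=5, col=5)
  F4: move forward 0/4 (blocked), now at (row=5, col=5)
  R: turn right, now facing East
Final: (row=5, col=5), facing East

Answer: Final position: (row=5, col=5), facing East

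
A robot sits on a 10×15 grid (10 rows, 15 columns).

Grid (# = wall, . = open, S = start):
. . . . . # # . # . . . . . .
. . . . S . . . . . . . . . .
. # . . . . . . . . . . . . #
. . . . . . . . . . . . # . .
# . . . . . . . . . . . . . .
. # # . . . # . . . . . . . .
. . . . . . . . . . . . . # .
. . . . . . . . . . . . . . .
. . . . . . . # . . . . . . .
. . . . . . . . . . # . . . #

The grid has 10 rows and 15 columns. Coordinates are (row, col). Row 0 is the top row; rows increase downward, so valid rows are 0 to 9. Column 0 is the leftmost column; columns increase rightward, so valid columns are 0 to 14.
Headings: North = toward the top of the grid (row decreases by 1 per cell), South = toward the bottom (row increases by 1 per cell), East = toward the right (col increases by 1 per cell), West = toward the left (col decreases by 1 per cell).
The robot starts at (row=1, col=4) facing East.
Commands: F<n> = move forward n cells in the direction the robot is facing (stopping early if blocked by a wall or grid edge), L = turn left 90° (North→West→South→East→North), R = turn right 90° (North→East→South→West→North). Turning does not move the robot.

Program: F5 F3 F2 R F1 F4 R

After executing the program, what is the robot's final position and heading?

Start: (row=1, col=4), facing East
  F5: move forward 5, now at (row=1, col=9)
  F3: move forward 3, now at (row=1, col=12)
  F2: move forward 2, now at (row=1, col=14)
  R: turn right, now facing South
  F1: move forward 0/1 (blocked), now at (row=1, col=14)
  F4: move forward 0/4 (blocked), now at (row=1, col=14)
  R: turn right, now facing West
Final: (row=1, col=14), facing West

Answer: Final position: (row=1, col=14), facing West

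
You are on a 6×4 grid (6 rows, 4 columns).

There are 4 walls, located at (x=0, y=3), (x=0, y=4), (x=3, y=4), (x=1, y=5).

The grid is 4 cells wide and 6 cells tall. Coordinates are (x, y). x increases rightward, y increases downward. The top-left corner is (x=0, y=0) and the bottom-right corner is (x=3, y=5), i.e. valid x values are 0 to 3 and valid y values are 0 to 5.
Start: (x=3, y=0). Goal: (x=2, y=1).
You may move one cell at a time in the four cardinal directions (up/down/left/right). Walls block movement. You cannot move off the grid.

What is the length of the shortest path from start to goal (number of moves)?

Answer: Shortest path length: 2

Derivation:
BFS from (x=3, y=0) until reaching (x=2, y=1):
  Distance 0: (x=3, y=0)
  Distance 1: (x=2, y=0), (x=3, y=1)
  Distance 2: (x=1, y=0), (x=2, y=1), (x=3, y=2)  <- goal reached here
One shortest path (2 moves): (x=3, y=0) -> (x=2, y=0) -> (x=2, y=1)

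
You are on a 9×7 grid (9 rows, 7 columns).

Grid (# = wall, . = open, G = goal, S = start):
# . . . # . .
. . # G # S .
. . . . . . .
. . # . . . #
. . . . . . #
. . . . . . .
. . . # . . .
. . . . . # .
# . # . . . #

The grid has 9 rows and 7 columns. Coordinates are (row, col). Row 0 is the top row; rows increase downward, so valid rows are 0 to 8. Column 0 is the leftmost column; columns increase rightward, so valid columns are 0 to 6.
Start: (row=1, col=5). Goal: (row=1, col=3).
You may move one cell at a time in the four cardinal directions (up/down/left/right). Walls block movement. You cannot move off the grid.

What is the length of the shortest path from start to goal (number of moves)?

BFS from (row=1, col=5) until reaching (row=1, col=3):
  Distance 0: (row=1, col=5)
  Distance 1: (row=0, col=5), (row=1, col=6), (row=2, col=5)
  Distance 2: (row=0, col=6), (row=2, col=4), (row=2, col=6), (row=3, col=5)
  Distance 3: (row=2, col=3), (row=3, col=4), (row=4, col=5)
  Distance 4: (row=1, col=3), (row=2, col=2), (row=3, col=3), (row=4, col=4), (row=5, col=5)  <- goal reached here
One shortest path (4 moves): (row=1, col=5) -> (row=2, col=5) -> (row=2, col=4) -> (row=2, col=3) -> (row=1, col=3)

Answer: Shortest path length: 4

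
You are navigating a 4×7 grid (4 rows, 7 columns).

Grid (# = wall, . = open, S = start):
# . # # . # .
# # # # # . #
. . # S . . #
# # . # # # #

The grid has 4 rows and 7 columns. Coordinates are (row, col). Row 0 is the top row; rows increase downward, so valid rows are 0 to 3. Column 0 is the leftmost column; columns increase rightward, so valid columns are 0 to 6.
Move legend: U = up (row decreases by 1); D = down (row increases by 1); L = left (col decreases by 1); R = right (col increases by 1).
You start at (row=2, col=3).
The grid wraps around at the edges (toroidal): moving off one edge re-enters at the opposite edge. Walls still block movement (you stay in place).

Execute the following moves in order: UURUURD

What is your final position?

Answer: Final position: (row=2, col=5)

Derivation:
Start: (row=2, col=3)
  U (up): blocked, stay at (row=2, col=3)
  U (up): blocked, stay at (row=2, col=3)
  R (right): (row=2, col=3) -> (row=2, col=4)
  U (up): blocked, stay at (row=2, col=4)
  U (up): blocked, stay at (row=2, col=4)
  R (right): (row=2, col=4) -> (row=2, col=5)
  D (down): blocked, stay at (row=2, col=5)
Final: (row=2, col=5)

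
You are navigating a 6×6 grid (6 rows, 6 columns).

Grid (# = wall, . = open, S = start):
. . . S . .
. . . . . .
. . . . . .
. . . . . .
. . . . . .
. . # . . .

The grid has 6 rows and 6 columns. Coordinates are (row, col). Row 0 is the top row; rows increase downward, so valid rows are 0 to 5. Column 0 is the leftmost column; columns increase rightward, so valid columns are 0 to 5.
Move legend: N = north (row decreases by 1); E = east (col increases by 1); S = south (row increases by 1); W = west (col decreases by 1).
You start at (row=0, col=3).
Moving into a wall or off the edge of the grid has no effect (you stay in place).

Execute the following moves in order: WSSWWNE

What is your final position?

Start: (row=0, col=3)
  W (west): (row=0, col=3) -> (row=0, col=2)
  S (south): (row=0, col=2) -> (row=1, col=2)
  S (south): (row=1, col=2) -> (row=2, col=2)
  W (west): (row=2, col=2) -> (row=2, col=1)
  W (west): (row=2, col=1) -> (row=2, col=0)
  N (north): (row=2, col=0) -> (row=1, col=0)
  E (east): (row=1, col=0) -> (row=1, col=1)
Final: (row=1, col=1)

Answer: Final position: (row=1, col=1)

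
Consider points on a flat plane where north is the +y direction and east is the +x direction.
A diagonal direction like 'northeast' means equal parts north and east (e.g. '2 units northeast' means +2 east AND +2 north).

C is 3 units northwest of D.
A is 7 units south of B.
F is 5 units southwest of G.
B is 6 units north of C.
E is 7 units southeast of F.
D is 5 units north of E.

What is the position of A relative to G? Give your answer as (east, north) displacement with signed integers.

Place G at the origin (east=0, north=0).
  F is 5 units southwest of G: delta (east=-5, north=-5); F at (east=-5, north=-5).
  E is 7 units southeast of F: delta (east=+7, north=-7); E at (east=2, north=-12).
  D is 5 units north of E: delta (east=+0, north=+5); D at (east=2, north=-7).
  C is 3 units northwest of D: delta (east=-3, north=+3); C at (east=-1, north=-4).
  B is 6 units north of C: delta (east=+0, north=+6); B at (east=-1, north=2).
  A is 7 units south of B: delta (east=+0, north=-7); A at (east=-1, north=-5).
Therefore A relative to G: (east=-1, north=-5).

Answer: A is at (east=-1, north=-5) relative to G.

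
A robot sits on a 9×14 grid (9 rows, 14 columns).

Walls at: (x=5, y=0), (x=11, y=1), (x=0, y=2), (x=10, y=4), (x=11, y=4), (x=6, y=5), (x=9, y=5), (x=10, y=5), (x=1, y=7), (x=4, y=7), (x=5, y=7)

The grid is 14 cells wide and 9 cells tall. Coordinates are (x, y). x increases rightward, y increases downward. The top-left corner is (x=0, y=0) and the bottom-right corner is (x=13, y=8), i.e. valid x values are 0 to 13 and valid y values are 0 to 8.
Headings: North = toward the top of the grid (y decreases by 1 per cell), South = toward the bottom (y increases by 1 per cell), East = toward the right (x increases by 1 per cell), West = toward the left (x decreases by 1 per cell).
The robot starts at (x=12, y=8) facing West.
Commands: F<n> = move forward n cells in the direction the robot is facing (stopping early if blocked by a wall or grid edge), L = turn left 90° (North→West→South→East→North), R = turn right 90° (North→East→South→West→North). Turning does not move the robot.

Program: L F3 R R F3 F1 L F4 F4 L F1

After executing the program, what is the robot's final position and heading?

Answer: Final position: (x=12, y=5), facing South

Derivation:
Start: (x=12, y=8), facing West
  L: turn left, now facing South
  F3: move forward 0/3 (blocked), now at (x=12, y=8)
  R: turn right, now facing West
  R: turn right, now facing North
  F3: move forward 3, now at (x=12, y=5)
  F1: move forward 1, now at (x=12, y=4)
  L: turn left, now facing West
  F4: move forward 0/4 (blocked), now at (x=12, y=4)
  F4: move forward 0/4 (blocked), now at (x=12, y=4)
  L: turn left, now facing South
  F1: move forward 1, now at (x=12, y=5)
Final: (x=12, y=5), facing South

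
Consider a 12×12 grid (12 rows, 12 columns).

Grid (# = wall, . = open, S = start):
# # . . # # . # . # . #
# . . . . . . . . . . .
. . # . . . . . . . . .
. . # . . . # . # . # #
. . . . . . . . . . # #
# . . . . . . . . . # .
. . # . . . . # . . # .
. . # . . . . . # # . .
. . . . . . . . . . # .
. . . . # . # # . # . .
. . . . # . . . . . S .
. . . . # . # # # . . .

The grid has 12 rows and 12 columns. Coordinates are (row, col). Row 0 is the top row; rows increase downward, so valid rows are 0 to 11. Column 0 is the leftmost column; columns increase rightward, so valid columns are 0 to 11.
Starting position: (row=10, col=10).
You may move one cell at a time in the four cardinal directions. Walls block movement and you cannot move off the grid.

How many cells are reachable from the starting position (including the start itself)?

Answer: Reachable cells: 110

Derivation:
BFS flood-fill from (row=10, col=10):
  Distance 0: (row=10, col=10)
  Distance 1: (row=9, col=10), (row=10, col=9), (row=10, col=11), (row=11, col=10)
  Distance 2: (row=9, col=11), (row=10, col=8), (row=11, col=9), (row=11, col=11)
  Distance 3: (row=8, col=11), (row=9, col=8), (row=10, col=7)
  Distance 4: (row=7, col=11), (row=8, col=8), (row=10, col=6)
  Distance 5: (row=6, col=11), (row=7, col=10), (row=8, col=7), (row=8, col=9), (row=10, col=5)
  Distance 6: (row=5, col=11), (row=7, col=7), (row=8, col=6), (row=9, col=5), (row=11, col=5)
  Distance 7: (row=7, col=6), (row=8, col=5)
  Distance 8: (row=6, col=6), (row=7, col=5), (row=8, col=4)
  Distance 9: (row=5, col=6), (row=6, col=5), (row=7, col=4), (row=8, col=3)
  Distance 10: (row=4, col=6), (row=5, col=5), (row=5, col=7), (row=6, col=4), (row=7, col=3), (row=8, col=2), (row=9, col=3)
  Distance 11: (row=4, col=5), (row=4, col=7), (row=5, col=4), (row=5, col=8), (row=6, col=3), (row=8, col=1), (row=9, col=2), (row=10, col=3)
  Distance 12: (row=3, col=5), (row=3, col=7), (row=4, col=4), (row=4, col=8), (row=5, col=3), (row=5, col=9), (row=6, col=8), (row=7, col=1), (row=8, col=0), (row=9, col=1), (row=10, col=2), (row=11, col=3)
  Distance 13: (row=2, col=5), (row=2, col=7), (row=3, col=4), (row=4, col=3), (row=4, col=9), (row=5, col=2), (row=6, col=1), (row=6, col=9), (row=7, col=0), (row=9, col=0), (row=10, col=1), (row=11, col=2)
  Distance 14: (row=1, col=5), (row=1, col=7), (row=2, col=4), (row=2, col=6), (row=2, col=8), (row=3, col=3), (row=3, col=9), (row=4, col=2), (row=5, col=1), (row=6, col=0), (row=10, col=0), (row=11, col=1)
  Distance 15: (row=1, col=4), (row=1, col=6), (row=1, col=8), (row=2, col=3), (row=2, col=9), (row=4, col=1), (row=11, col=0)
  Distance 16: (row=0, col=6), (row=0, col=8), (row=1, col=3), (row=1, col=9), (row=2, col=10), (row=3, col=1), (row=4, col=0)
  Distance 17: (row=0, col=3), (row=1, col=2), (row=1, col=10), (row=2, col=1), (row=2, col=11), (row=3, col=0)
  Distance 18: (row=0, col=2), (row=0, col=10), (row=1, col=1), (row=1, col=11), (row=2, col=0)
Total reachable: 110 (grid has 110 open cells total)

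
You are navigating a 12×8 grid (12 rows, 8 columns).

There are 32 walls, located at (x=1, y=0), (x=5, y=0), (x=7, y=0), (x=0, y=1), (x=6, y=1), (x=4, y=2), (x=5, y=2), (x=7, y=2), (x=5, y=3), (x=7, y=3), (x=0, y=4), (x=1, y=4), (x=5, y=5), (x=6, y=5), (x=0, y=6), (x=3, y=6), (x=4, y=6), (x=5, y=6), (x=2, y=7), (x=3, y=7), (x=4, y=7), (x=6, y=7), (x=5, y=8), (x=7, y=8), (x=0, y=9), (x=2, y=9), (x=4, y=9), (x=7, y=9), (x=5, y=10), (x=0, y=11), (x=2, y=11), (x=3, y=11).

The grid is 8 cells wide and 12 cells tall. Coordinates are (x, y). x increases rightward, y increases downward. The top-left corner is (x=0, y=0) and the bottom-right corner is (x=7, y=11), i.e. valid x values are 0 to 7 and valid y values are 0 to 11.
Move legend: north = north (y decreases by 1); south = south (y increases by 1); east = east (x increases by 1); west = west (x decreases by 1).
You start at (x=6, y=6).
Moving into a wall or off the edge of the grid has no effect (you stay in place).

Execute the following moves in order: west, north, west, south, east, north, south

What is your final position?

Start: (x=6, y=6)
  west (west): blocked, stay at (x=6, y=6)
  north (north): blocked, stay at (x=6, y=6)
  west (west): blocked, stay at (x=6, y=6)
  south (south): blocked, stay at (x=6, y=6)
  east (east): (x=6, y=6) -> (x=7, y=6)
  north (north): (x=7, y=6) -> (x=7, y=5)
  south (south): (x=7, y=5) -> (x=7, y=6)
Final: (x=7, y=6)

Answer: Final position: (x=7, y=6)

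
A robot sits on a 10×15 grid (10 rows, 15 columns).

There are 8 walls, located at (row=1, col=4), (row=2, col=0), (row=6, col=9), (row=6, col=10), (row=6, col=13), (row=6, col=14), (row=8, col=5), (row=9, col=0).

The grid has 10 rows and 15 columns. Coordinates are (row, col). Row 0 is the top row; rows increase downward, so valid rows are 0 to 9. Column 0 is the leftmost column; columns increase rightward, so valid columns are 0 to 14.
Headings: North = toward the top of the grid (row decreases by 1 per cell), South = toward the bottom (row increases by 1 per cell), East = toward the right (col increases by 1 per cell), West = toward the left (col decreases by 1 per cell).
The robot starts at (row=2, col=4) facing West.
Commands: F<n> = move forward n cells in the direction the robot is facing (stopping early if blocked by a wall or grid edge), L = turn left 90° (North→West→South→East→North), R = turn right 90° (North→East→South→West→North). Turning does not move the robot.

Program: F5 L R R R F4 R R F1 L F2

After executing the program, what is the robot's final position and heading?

Answer: Final position: (row=4, col=4), facing South

Derivation:
Start: (row=2, col=4), facing West
  F5: move forward 3/5 (blocked), now at (row=2, col=1)
  L: turn left, now facing South
  R: turn right, now facing West
  R: turn right, now facing North
  R: turn right, now facing East
  F4: move forward 4, now at (row=2, col=5)
  R: turn right, now facing South
  R: turn right, now facing West
  F1: move forward 1, now at (row=2, col=4)
  L: turn left, now facing South
  F2: move forward 2, now at (row=4, col=4)
Final: (row=4, col=4), facing South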